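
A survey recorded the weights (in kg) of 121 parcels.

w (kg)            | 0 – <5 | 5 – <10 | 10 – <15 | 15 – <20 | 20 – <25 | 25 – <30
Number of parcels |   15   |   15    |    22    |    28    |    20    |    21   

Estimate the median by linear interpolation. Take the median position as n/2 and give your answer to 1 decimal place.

16.5

Cumulative frequencies: 15, 30, 52, 80, 100, 121
n = 121; position = n/2 = 60.5.
This falls in the class 15 – <20: L = 15, F = 52, f = 28, h = 5.
Median ≈ 15 + ((60.5 − 52) / 28) × 5 = 16.5179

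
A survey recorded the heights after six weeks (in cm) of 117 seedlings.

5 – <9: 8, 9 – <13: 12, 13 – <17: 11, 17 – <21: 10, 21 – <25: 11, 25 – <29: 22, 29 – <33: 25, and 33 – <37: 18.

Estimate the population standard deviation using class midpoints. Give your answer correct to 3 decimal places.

Midpoints: 7, 11, 15, 19, 23, 27, 31, 35
n = 117, Σfm = 2795, mean = 23.8889
Σfm² = 75861
Σf(m − x̄)² = Σfm² − (Σfm)²/n = 75861 − 2795²/117 = 9091.5556
Population variance = 9091.5556 / 117 = 77.7056
Standard deviation = √77.7056 = 8.8151

8.815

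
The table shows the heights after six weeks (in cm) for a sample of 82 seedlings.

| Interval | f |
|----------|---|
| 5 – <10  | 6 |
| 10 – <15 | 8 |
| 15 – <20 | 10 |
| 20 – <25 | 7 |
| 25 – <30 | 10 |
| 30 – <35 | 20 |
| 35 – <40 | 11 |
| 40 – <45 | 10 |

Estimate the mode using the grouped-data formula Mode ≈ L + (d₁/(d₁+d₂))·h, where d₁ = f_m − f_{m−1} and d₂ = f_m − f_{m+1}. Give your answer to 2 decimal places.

32.63

Modal class: 30 – <35 (highest frequency 20).
d₁ = 20 − 10 = 10, d₂ = 20 − 11 = 9
Mode ≈ 30 + (10/(10+9)) × 5 = 30 + 2.6316 = 32.6316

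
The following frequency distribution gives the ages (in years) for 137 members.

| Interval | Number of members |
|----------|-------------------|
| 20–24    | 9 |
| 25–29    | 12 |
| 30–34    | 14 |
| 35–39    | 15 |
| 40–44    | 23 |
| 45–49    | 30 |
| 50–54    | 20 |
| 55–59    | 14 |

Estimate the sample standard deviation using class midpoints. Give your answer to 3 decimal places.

10.136

Midpoints: 22, 27, 32, 37, 42, 47, 52, 57
n = 137, Σfm = 5739, mean = 41.8905
Σfm² = 254383
Σf(m − x̄)² = Σfm² − (Σfm)²/n = 254383 − 5739²/137 = 13973.3577
Sample variance = 13973.3577 / 136 = 102.7453
Standard deviation = √102.7453 = 10.1363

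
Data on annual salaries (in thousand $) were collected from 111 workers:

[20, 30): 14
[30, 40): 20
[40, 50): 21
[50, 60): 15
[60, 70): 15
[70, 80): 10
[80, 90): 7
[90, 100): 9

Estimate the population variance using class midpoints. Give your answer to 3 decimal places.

439.558

Midpoints: 25, 35, 45, 55, 65, 75, 85, 95
n = 111, Σfm = 5995, mean = 54.0090
Σfm² = 372575
Σf(m − x̄)² = Σfm² − (Σfm)²/n = 372575 − 5995²/111 = 48790.9910
Population variance = 48790.9910 / 111 = 439.5585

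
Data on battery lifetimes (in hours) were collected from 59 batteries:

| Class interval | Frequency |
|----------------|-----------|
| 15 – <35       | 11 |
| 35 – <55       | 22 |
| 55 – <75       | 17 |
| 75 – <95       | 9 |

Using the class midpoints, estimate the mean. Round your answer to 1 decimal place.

Midpoints: 25, 45, 65, 85
Σfm = 11×25 + 22×45 + 17×65 + 9×85 = 3135
n = Σf = 59
Mean = 3135 / 59 = 53.1356

53.1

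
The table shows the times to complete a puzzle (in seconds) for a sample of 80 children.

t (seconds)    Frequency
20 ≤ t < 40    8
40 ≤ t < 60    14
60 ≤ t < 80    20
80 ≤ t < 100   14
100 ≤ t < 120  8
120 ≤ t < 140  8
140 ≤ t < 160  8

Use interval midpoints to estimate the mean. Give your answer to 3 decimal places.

84.000

Midpoints: 30, 50, 70, 90, 110, 130, 150
Σfm = 8×30 + 14×50 + 20×70 + 14×90 + 8×110 + 8×130 + 8×150 = 6720
n = Σf = 80
Mean = 6720 / 80 = 84.0000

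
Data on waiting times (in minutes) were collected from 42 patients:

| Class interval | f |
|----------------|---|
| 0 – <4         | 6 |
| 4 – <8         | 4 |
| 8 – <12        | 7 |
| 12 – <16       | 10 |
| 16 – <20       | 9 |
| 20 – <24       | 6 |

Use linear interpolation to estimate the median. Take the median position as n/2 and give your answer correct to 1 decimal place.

13.6

Cumulative frequencies: 6, 10, 17, 27, 36, 42
n = 42; position = n/2 = 21.
This falls in the class 12 – <16: L = 12, F = 17, f = 10, h = 4.
Median ≈ 12 + ((21 − 17) / 10) × 4 = 13.6000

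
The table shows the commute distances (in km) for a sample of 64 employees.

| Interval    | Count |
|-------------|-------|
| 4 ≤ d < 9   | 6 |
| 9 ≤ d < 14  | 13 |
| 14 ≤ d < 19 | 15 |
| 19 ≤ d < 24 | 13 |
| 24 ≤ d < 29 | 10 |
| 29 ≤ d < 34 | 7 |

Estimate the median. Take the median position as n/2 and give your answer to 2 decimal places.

18.33

Cumulative frequencies: 6, 19, 34, 47, 57, 64
n = 64; position = n/2 = 32.
This falls in the class 14 ≤ d < 19: L = 14, F = 19, f = 15, h = 5.
Median ≈ 14 + ((32 − 19) / 15) × 5 = 18.3333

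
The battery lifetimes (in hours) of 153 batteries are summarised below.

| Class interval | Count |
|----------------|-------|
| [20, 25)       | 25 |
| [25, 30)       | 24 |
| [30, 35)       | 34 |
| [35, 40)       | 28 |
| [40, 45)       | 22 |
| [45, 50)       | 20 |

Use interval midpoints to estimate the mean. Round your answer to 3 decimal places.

Midpoints: 22.5, 27.5, 32.5, 37.5, 42.5, 47.5
Σfm = 25×22.5 + 24×27.5 + 34×32.5 + 28×37.5 + 22×42.5 + 20×47.5 = 5262.5
n = Σf = 153
Mean = 5262.5 / 153 = 34.3954

34.395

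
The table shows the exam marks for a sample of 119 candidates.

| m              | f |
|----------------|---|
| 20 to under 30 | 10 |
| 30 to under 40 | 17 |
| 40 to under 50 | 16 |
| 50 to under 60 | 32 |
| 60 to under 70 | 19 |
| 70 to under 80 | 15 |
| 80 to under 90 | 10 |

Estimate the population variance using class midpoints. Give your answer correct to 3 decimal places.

Midpoints: 25, 35, 45, 55, 65, 75, 85
n = 119, Σfm = 6535, mean = 54.9160
Σfm² = 393175
Σf(m − x̄)² = Σfm² − (Σfm)²/n = 393175 − 6535²/119 = 34299.1597
Population variance = 34299.1597 / 119 = 288.2282

288.228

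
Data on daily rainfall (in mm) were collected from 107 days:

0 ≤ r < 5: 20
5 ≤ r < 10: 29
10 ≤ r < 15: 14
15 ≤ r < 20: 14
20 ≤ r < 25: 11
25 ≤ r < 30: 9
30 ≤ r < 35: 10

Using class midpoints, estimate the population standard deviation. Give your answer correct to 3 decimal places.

Midpoints: 2.5, 7.5, 12.5, 17.5, 22.5, 27.5, 32.5
n = 107, Σfm = 1507.5, mean = 14.0888
Σfm² = 31168.75
Σf(m − x̄)² = Σfm² − (Σfm)²/n = 31168.75 − 1507.5²/107 = 9929.9065
Population variance = 9929.9065 / 107 = 92.8029
Standard deviation = √92.8029 = 9.6334

9.633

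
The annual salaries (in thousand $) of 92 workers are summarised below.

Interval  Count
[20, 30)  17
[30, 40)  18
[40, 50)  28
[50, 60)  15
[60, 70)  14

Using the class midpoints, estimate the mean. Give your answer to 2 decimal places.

44.02

Midpoints: 25, 35, 45, 55, 65
Σfm = 17×25 + 18×35 + 28×45 + 15×55 + 14×65 = 4050
n = Σf = 92
Mean = 4050 / 92 = 44.0217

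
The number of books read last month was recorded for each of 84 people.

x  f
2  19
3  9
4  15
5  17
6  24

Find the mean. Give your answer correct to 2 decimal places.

Values: 2, 3, 4, 5, 6
Σfx = 19×2 + 9×3 + 15×4 + 17×5 + 24×6 = 354
n = Σf = 84
Mean = 354 / 84 = 4.2143

4.21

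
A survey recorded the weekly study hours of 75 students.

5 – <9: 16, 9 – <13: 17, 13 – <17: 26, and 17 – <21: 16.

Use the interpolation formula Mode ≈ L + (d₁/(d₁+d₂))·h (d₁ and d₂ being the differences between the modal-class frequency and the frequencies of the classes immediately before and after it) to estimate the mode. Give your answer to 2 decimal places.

Modal class: 13 – <17 (highest frequency 26).
d₁ = 26 − 17 = 9, d₂ = 26 − 16 = 10
Mode ≈ 13 + (9/(9+10)) × 4 = 13 + 1.8947 = 14.8947

14.89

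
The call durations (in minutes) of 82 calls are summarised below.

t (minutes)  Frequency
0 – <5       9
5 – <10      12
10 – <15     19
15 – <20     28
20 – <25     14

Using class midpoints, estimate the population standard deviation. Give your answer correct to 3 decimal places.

6.143

Midpoints: 2.5, 7.5, 12.5, 17.5, 22.5
n = 82, Σfm = 1155, mean = 14.0854
Σfm² = 19362.5
Σf(m − x̄)² = Σfm² − (Σfm)²/n = 19362.5 − 1155²/82 = 3093.9024
Population variance = 3093.9024 / 82 = 37.7305
Standard deviation = √37.7305 = 6.1425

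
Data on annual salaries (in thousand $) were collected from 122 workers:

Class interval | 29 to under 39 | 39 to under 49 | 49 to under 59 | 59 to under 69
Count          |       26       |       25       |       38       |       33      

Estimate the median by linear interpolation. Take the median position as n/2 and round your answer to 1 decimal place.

Cumulative frequencies: 26, 51, 89, 122
n = 122; position = n/2 = 61.
This falls in the class 49 to under 59: L = 49, F = 51, f = 38, h = 10.
Median ≈ 49 + ((61 − 51) / 38) × 10 = 51.6316

51.6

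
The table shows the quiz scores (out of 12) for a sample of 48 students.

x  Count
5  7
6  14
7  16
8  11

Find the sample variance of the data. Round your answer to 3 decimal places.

1.000

Values: 5, 6, 7, 8
n = 48, Σfx = 319, mean = 6.6458
Σfx² = 2167
Σf(x − x̄)² = Σfx² − (Σfx)²/n = 2167 − 319²/48 = 46.9792
Sample variance = 46.9792 / 47 = 0.9996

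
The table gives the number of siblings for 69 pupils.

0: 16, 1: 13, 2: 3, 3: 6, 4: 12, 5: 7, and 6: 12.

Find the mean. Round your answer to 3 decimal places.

2.783

Values: 0, 1, 2, 3, 4, 5, 6
Σfx = 16×0 + 13×1 + 3×2 + 6×3 + 12×4 + 7×5 + 12×6 = 192
n = Σf = 69
Mean = 192 / 69 = 2.7826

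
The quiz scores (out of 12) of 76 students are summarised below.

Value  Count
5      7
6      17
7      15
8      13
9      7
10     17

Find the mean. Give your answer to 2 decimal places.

Values: 5, 6, 7, 8, 9, 10
Σfx = 7×5 + 17×6 + 15×7 + 13×8 + 7×9 + 17×10 = 579
n = Σf = 76
Mean = 579 / 76 = 7.6184

7.62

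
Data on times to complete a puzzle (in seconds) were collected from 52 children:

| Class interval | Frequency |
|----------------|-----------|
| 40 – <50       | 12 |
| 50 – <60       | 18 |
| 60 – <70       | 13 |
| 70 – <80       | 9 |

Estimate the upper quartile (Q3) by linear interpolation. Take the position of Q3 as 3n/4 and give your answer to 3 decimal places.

66.923

Cumulative frequencies: 12, 30, 43, 52
n = 52; position = 3n/4 = 39.
This falls in the class 60 – <70: L = 60, F = 30, f = 13, h = 10.
Upper quartile ≈ 60 + ((39 − 30) / 13) × 10 = 66.9231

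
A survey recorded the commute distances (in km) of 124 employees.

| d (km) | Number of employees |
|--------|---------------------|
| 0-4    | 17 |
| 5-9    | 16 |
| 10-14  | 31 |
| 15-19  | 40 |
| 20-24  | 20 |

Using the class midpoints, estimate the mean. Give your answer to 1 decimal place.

13.2

Midpoints: 2, 7, 12, 17, 22
Σfm = 17×2 + 16×7 + 31×12 + 40×17 + 20×22 = 1638
n = Σf = 124
Mean = 1638 / 124 = 13.2097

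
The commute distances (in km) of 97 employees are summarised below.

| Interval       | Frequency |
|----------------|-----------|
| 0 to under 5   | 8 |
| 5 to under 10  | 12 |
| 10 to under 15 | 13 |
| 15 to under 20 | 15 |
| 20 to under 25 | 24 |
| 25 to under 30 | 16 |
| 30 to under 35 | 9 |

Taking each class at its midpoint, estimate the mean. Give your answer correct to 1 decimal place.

Midpoints: 2.5, 7.5, 12.5, 17.5, 22.5, 27.5, 32.5
Σfm = 8×2.5 + 12×7.5 + 13×12.5 + 15×17.5 + 24×22.5 + 16×27.5 + 9×32.5 = 1807.5
n = Σf = 97
Mean = 1807.5 / 97 = 18.6340

18.6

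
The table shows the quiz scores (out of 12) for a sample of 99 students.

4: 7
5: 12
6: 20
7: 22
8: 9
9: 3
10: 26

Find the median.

Cumulative frequencies: 7, 19, 39, 61, 70, 73, 99
n = 99, so the median is the value in position (n+1)/2 = 50.
Position 50 falls at value 7.

7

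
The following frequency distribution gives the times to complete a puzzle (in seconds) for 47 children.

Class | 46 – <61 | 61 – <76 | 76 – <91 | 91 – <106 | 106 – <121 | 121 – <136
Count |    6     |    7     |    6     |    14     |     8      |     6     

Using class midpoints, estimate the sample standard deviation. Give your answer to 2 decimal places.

Midpoints: 53.5, 68.5, 83.5, 98.5, 113.5, 128.5
n = 47, Σfm = 4359.5, mean = 92.7553
Σfm² = 429815.75
Σf(m − x̄)² = Σfm² − (Σfm)²/n = 429815.75 − 4359.5²/47 = 25448.9362
Sample variance = 25448.9362 / 46 = 553.2377
Standard deviation = √553.2377 = 23.5210

23.52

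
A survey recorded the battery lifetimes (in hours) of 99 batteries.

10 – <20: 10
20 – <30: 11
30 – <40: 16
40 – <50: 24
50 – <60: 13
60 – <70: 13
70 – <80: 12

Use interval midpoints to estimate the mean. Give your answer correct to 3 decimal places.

Midpoints: 15, 25, 35, 45, 55, 65, 75
Σfm = 10×15 + 11×25 + 16×35 + 24×45 + 13×55 + 13×65 + 12×75 = 4525
n = Σf = 99
Mean = 4525 / 99 = 45.7071

45.707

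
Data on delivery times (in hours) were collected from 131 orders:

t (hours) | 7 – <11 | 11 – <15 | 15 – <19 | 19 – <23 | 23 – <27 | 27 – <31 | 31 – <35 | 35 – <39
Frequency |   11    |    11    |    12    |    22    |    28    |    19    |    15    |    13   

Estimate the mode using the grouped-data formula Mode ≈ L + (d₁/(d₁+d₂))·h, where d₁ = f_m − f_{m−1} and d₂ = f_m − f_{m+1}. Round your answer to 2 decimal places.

24.60

Modal class: 23 – <27 (highest frequency 28).
d₁ = 28 − 22 = 6, d₂ = 28 − 19 = 9
Mode ≈ 23 + (6/(6+9)) × 4 = 23 + 1.6000 = 24.6000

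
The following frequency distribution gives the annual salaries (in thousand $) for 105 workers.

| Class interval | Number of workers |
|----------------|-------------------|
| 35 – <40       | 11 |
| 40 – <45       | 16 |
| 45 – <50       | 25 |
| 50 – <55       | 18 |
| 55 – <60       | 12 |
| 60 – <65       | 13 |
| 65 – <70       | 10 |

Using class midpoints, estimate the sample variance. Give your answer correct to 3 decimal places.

81.103

Midpoints: 37.5, 42.5, 47.5, 52.5, 57.5, 62.5, 67.5
n = 105, Σfm = 5402.5, mean = 51.4524
Σfm² = 286406.25
Σf(m − x̄)² = Σfm² − (Σfm)²/n = 286406.25 − 5402.5²/105 = 8434.7619
Sample variance = 8434.7619 / 104 = 81.1035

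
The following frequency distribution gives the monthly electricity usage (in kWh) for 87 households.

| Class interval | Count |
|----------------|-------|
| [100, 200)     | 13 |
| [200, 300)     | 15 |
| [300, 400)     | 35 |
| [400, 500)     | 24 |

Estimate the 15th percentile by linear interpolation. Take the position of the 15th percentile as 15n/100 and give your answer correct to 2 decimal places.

Cumulative frequencies: 13, 28, 63, 87
n = 87; position = 15n/100 = 13.05.
This falls in the class [200, 300): L = 200, F = 13, f = 15, h = 100.
15th percentile ≈ 200 + ((13.05 − 13) / 15) × 100 = 200.3333

200.33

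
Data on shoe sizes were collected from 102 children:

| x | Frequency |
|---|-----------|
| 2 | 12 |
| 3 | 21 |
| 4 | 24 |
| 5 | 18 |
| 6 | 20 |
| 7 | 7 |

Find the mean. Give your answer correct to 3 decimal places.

4.333

Values: 2, 3, 4, 5, 6, 7
Σfx = 12×2 + 21×3 + 24×4 + 18×5 + 20×6 + 7×7 = 442
n = Σf = 102
Mean = 442 / 102 = 4.3333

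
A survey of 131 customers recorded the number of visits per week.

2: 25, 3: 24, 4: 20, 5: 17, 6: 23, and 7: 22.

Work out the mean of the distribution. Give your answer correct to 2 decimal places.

Values: 2, 3, 4, 5, 6, 7
Σfx = 25×2 + 24×3 + 20×4 + 17×5 + 23×6 + 22×7 = 579
n = Σf = 131
Mean = 579 / 131 = 4.4198

4.42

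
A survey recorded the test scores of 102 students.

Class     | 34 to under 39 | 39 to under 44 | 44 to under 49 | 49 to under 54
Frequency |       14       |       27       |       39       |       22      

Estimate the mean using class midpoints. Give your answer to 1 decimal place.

44.9

Midpoints: 36.5, 41.5, 46.5, 51.5
Σfm = 14×36.5 + 27×41.5 + 39×46.5 + 22×51.5 = 4578
n = Σf = 102
Mean = 4578 / 102 = 44.8824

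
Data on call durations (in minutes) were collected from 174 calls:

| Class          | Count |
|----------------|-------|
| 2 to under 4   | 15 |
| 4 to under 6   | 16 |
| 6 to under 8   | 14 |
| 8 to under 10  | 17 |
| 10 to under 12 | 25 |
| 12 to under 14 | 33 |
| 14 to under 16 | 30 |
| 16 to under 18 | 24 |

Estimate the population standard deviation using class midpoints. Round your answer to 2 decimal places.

Midpoints: 3, 5, 7, 9, 11, 13, 15, 17
n = 174, Σfm = 1938, mean = 11.1379
Σfm² = 24886
Σf(m − x̄)² = Σfm² − (Σfm)²/n = 24886 − 1938²/174 = 3300.6897
Population variance = 3300.6897 / 174 = 18.9695
Standard deviation = √18.9695 = 4.3554

4.36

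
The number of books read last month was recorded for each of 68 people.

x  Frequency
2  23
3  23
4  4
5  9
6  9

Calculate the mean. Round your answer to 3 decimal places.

3.382

Values: 2, 3, 4, 5, 6
Σfx = 23×2 + 23×3 + 4×4 + 9×5 + 9×6 = 230
n = Σf = 68
Mean = 230 / 68 = 3.3824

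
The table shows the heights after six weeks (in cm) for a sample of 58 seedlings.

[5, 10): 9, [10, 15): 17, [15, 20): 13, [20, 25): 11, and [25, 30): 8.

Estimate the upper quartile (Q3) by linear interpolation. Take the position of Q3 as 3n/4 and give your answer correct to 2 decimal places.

Cumulative frequencies: 9, 26, 39, 50, 58
n = 58; position = 3n/4 = 43.5.
This falls in the class [20, 25): L = 20, F = 39, f = 11, h = 5.
Upper quartile ≈ 20 + ((43.5 − 39) / 11) × 5 = 22.0455

22.05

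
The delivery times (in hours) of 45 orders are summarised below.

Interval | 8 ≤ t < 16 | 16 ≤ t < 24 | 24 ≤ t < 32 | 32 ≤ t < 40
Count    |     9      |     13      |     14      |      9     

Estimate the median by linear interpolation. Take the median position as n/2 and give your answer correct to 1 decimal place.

24.3

Cumulative frequencies: 9, 22, 36, 45
n = 45; position = n/2 = 22.5.
This falls in the class 24 ≤ t < 32: L = 24, F = 22, f = 14, h = 8.
Median ≈ 24 + ((22.5 − 22) / 14) × 8 = 24.2857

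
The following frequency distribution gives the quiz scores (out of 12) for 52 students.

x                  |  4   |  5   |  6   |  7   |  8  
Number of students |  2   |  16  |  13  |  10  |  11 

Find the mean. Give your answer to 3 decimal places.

Values: 4, 5, 6, 7, 8
Σfx = 2×4 + 16×5 + 13×6 + 10×7 + 11×8 = 324
n = Σf = 52
Mean = 324 / 52 = 6.2308

6.231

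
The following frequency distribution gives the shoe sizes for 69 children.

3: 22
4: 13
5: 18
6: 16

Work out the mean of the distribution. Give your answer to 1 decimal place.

Values: 3, 4, 5, 6
Σfx = 22×3 + 13×4 + 18×5 + 16×6 = 304
n = Σf = 69
Mean = 304 / 69 = 4.4058

4.4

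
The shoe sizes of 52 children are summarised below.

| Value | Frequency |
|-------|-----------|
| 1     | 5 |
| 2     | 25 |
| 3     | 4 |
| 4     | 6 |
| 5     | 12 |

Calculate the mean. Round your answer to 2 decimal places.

2.90

Values: 1, 2, 3, 4, 5
Σfx = 5×1 + 25×2 + 4×3 + 6×4 + 12×5 = 151
n = Σf = 52
Mean = 151 / 52 = 2.9038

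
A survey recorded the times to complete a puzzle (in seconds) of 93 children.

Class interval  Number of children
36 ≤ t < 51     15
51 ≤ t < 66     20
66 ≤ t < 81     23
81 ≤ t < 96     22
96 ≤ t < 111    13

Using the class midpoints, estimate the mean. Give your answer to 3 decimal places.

73.177

Midpoints: 43.5, 58.5, 73.5, 88.5, 103.5
Σfm = 15×43.5 + 20×58.5 + 23×73.5 + 22×88.5 + 13×103.5 = 6805.5
n = Σf = 93
Mean = 6805.5 / 93 = 73.1774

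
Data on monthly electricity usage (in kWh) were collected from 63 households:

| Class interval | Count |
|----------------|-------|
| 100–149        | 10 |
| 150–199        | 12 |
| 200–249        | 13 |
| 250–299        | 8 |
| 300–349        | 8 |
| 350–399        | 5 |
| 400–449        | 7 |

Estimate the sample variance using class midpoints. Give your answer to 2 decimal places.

9256.27

Midpoints: 124.5, 174.5, 224.5, 274.5, 324.5, 374.5, 424.5
n = 63, Σfm = 15893.5, mean = 252.2778
Σfm² = 4583465.75
Σf(m − x̄)² = Σfm² − (Σfm)²/n = 4583465.75 − 15893.5²/63 = 573888.8889
Sample variance = 573888.8889 / 62 = 9256.2724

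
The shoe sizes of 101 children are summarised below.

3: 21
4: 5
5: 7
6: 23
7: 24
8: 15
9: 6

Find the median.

Cumulative frequencies: 21, 26, 33, 56, 80, 95, 101
n = 101, so the median is the value in position (n+1)/2 = 51.
Position 51 falls at value 6.

6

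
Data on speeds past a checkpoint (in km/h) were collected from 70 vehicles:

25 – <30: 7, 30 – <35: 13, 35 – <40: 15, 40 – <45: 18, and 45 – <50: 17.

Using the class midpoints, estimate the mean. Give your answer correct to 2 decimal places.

Midpoints: 27.5, 32.5, 37.5, 42.5, 47.5
Σfm = 7×27.5 + 13×32.5 + 15×37.5 + 18×42.5 + 17×47.5 = 2750
n = Σf = 70
Mean = 2750 / 70 = 39.2857

39.29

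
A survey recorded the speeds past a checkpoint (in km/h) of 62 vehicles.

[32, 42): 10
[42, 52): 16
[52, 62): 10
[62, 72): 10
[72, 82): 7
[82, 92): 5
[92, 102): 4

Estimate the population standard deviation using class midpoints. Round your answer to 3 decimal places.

Midpoints: 37, 47, 57, 67, 77, 87, 97
n = 62, Σfm = 3724, mean = 60.0645
Σfm² = 243398
Σf(m − x̄)² = Σfm² − (Σfm)²/n = 243398 − 3724²/62 = 19717.7419
Population variance = 19717.7419 / 62 = 318.0281
Standard deviation = √318.0281 = 17.8333

17.833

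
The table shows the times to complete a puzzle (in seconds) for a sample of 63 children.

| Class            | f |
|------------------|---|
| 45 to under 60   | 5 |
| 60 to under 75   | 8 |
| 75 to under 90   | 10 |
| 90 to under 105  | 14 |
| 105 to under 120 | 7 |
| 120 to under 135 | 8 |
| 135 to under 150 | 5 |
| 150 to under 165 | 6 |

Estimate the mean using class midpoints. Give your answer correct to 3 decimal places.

102.500

Midpoints: 52.5, 67.5, 82.5, 97.5, 112.5, 127.5, 142.5, 157.5
Σfm = 5×52.5 + 8×67.5 + 10×82.5 + 14×97.5 + 7×112.5 + 8×127.5 + 5×142.5 + 6×157.5 = 6457.5
n = Σf = 63
Mean = 6457.5 / 63 = 102.5000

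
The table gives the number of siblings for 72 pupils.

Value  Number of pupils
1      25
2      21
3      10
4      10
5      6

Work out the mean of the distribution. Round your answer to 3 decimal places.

Values: 1, 2, 3, 4, 5
Σfx = 25×1 + 21×2 + 10×3 + 10×4 + 6×5 = 167
n = Σf = 72
Mean = 167 / 72 = 2.3194

2.319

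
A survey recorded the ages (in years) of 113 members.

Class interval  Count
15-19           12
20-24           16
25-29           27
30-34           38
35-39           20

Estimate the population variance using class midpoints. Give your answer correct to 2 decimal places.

37.44

Midpoints: 17, 22, 27, 32, 37
n = 113, Σfm = 3241, mean = 28.6814
Σfm² = 97187
Σf(m − x̄)² = Σfm² − (Σfm)²/n = 97187 − 3241²/113 = 4230.5310
Population variance = 4230.5310 / 113 = 37.4383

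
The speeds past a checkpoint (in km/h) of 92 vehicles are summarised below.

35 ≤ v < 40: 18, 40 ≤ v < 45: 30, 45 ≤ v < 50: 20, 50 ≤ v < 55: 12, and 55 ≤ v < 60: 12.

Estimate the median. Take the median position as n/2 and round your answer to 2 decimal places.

44.67

Cumulative frequencies: 18, 48, 68, 80, 92
n = 92; position = n/2 = 46.
This falls in the class 40 ≤ v < 45: L = 40, F = 18, f = 30, h = 5.
Median ≈ 40 + ((46 − 18) / 30) × 5 = 44.6667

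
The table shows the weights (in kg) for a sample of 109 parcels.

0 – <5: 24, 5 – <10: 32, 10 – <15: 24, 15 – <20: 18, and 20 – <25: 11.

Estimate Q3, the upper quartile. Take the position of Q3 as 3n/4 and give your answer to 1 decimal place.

15.5

Cumulative frequencies: 24, 56, 80, 98, 109
n = 109; position = 3n/4 = 81.75.
This falls in the class 15 – <20: L = 15, F = 80, f = 18, h = 5.
Upper quartile ≈ 15 + ((81.75 − 80) / 18) × 5 = 15.4861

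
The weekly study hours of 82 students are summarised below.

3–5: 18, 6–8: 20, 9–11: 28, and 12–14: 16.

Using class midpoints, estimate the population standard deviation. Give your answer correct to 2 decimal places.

Midpoints: 4, 7, 10, 13
n = 82, Σfm = 700, mean = 8.5366
Σfm² = 6772
Σf(m − x̄)² = Σfm² − (Σfm)²/n = 6772 − 700²/82 = 796.3902
Population variance = 796.3902 / 82 = 9.7121
Standard deviation = √9.7121 = 3.1164

3.12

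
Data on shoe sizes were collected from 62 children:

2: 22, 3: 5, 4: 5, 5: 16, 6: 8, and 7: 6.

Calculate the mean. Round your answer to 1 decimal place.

4.0

Values: 2, 3, 4, 5, 6, 7
Σfx = 22×2 + 5×3 + 5×4 + 16×5 + 8×6 + 6×7 = 249
n = Σf = 62
Mean = 249 / 62 = 4.0161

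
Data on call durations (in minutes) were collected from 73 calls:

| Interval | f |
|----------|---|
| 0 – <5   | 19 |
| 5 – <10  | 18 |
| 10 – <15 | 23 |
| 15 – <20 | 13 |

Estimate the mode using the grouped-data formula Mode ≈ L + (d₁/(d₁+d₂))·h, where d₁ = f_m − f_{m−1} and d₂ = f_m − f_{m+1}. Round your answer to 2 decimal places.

Modal class: 10 – <15 (highest frequency 23).
d₁ = 23 − 18 = 5, d₂ = 23 − 13 = 10
Mode ≈ 10 + (5/(5+10)) × 5 = 10 + 1.6667 = 11.6667

11.67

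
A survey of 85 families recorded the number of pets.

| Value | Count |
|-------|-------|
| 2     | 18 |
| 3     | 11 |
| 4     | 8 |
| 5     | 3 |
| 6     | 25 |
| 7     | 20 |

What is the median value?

6

Cumulative frequencies: 18, 29, 37, 40, 65, 85
n = 85, so the median is the value in position (n+1)/2 = 43.
Position 43 falls at value 6.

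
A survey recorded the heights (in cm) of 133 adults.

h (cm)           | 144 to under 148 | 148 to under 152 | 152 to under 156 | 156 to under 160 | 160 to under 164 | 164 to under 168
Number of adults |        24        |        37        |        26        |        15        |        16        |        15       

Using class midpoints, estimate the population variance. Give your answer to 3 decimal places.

Midpoints: 146, 150, 154, 158, 162, 166
n = 133, Σfm = 20510, mean = 154.2105
Σfm² = 3168404
Σf(m − x̄)² = Σfm² − (Σfm)²/n = 3168404 − 20510²/133 = 5546.1053
Population variance = 5546.1053 / 133 = 41.7000

41.700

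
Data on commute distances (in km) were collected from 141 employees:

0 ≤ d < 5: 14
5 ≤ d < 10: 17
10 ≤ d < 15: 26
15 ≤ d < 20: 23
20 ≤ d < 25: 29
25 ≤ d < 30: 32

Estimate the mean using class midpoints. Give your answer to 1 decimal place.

Midpoints: 2.5, 7.5, 12.5, 17.5, 22.5, 27.5
Σfm = 14×2.5 + 17×7.5 + 26×12.5 + 23×17.5 + 29×22.5 + 32×27.5 = 2422.5
n = Σf = 141
Mean = 2422.5 / 141 = 17.1809

17.2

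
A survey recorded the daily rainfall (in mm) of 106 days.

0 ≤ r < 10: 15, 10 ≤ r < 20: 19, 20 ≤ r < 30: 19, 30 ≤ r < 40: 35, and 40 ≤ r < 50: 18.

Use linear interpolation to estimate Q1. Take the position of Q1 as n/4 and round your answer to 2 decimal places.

Cumulative frequencies: 15, 34, 53, 88, 106
n = 106; position = n/4 = 26.5.
This falls in the class 10 ≤ r < 20: L = 10, F = 15, f = 19, h = 10.
Lower quartile ≈ 10 + ((26.5 − 15) / 19) × 10 = 16.0526

16.05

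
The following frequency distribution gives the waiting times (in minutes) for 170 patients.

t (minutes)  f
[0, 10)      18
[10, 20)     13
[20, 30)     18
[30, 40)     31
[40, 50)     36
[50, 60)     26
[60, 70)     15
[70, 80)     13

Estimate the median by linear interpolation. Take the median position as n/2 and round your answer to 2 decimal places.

41.39

Cumulative frequencies: 18, 31, 49, 80, 116, 142, 157, 170
n = 170; position = n/2 = 85.
This falls in the class [40, 50): L = 40, F = 80, f = 36, h = 10.
Median ≈ 40 + ((85 − 80) / 36) × 10 = 41.3889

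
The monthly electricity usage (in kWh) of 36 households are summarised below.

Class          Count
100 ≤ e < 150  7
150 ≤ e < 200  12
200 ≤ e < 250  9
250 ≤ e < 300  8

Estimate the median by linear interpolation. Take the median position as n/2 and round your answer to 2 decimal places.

Cumulative frequencies: 7, 19, 28, 36
n = 36; position = n/2 = 18.
This falls in the class 150 ≤ e < 200: L = 150, F = 7, f = 12, h = 50.
Median ≈ 150 + ((18 − 7) / 12) × 50 = 195.8333

195.83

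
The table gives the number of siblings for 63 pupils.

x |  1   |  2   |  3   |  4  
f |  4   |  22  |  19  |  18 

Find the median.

Cumulative frequencies: 4, 26, 45, 63
n = 63, so the median is the value in position (n+1)/2 = 32.
Position 32 falls at value 3.

3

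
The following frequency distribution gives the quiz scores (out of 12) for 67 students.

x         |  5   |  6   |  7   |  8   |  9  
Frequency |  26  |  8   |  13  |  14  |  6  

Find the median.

6

Cumulative frequencies: 26, 34, 47, 61, 67
n = 67, so the median is the value in position (n+1)/2 = 34.
Position 34 falls at value 6.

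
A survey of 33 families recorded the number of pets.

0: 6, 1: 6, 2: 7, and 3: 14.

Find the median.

2

Cumulative frequencies: 6, 12, 19, 33
n = 33, so the median is the value in position (n+1)/2 = 17.
Position 17 falls at value 2.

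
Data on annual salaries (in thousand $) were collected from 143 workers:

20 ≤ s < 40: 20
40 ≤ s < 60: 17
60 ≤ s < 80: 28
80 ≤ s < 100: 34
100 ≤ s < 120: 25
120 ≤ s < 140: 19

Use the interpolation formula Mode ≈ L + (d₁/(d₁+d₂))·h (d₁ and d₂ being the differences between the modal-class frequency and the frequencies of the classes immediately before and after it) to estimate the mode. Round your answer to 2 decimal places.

Modal class: 80 ≤ s < 100 (highest frequency 34).
d₁ = 34 − 28 = 6, d₂ = 34 − 25 = 9
Mode ≈ 80 + (6/(6+9)) × 20 = 80 + 8.0000 = 88.0000

88.00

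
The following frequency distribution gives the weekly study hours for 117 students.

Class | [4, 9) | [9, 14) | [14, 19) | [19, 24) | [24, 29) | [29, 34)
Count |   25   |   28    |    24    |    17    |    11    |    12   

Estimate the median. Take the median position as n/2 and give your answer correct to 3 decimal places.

Cumulative frequencies: 25, 53, 77, 94, 105, 117
n = 117; position = n/2 = 58.5.
This falls in the class [14, 19): L = 14, F = 53, f = 24, h = 5.
Median ≈ 14 + ((58.5 − 53) / 24) × 5 = 15.1458

15.146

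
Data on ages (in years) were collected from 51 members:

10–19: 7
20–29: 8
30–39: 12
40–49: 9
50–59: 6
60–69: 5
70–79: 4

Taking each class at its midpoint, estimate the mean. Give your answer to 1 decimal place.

40.4

Midpoints: 14.5, 24.5, 34.5, 44.5, 54.5, 64.5, 74.5
Σfm = 7×14.5 + 8×24.5 + 12×34.5 + 9×44.5 + 6×54.5 + 5×64.5 + 4×74.5 = 2059.5
n = Σf = 51
Mean = 2059.5 / 51 = 40.3824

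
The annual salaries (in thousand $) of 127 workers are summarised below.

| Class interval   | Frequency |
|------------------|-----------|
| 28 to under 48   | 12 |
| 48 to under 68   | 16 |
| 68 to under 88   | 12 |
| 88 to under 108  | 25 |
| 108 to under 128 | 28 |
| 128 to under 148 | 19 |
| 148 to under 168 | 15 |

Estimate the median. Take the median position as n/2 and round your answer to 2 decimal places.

Cumulative frequencies: 12, 28, 40, 65, 93, 112, 127
n = 127; position = n/2 = 63.5.
This falls in the class 88 to under 108: L = 88, F = 40, f = 25, h = 20.
Median ≈ 88 + ((63.5 − 40) / 25) × 20 = 106.8000

106.80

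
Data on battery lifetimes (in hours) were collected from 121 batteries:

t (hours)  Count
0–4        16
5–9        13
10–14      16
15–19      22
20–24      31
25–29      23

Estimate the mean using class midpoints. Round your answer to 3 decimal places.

16.463

Midpoints: 2, 7, 12, 17, 22, 27
Σfm = 16×2 + 13×7 + 16×12 + 22×17 + 31×22 + 23×27 = 1992
n = Σf = 121
Mean = 1992 / 121 = 16.4628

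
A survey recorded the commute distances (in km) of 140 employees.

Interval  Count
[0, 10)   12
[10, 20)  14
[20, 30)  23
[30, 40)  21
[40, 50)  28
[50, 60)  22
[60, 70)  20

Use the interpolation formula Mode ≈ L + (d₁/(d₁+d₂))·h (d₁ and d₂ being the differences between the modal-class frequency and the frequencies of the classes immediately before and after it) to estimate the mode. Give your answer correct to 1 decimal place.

45.4

Modal class: [40, 50) (highest frequency 28).
d₁ = 28 − 21 = 7, d₂ = 28 − 22 = 6
Mode ≈ 40 + (7/(7+6)) × 10 = 40 + 5.3846 = 45.3846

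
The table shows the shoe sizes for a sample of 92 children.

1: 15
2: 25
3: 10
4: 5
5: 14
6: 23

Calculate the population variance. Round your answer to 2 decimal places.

Values: 1, 2, 3, 4, 5, 6
n = 92, Σfx = 323, mean = 3.5109
Σfx² = 1463
Σf(x − x̄)² = Σfx² − (Σfx)²/n = 1463 − 323²/92 = 328.9891
Population variance = 328.9891 / 92 = 3.5760

3.58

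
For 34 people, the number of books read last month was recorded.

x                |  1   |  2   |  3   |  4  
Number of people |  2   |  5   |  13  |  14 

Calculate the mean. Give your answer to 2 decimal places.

Values: 1, 2, 3, 4
Σfx = 2×1 + 5×2 + 13×3 + 14×4 = 107
n = Σf = 34
Mean = 107 / 34 = 3.1471

3.15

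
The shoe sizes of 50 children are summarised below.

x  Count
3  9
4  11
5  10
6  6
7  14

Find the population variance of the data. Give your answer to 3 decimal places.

Values: 3, 4, 5, 6, 7
n = 50, Σfx = 255, mean = 5.1000
Σfx² = 1409
Σf(x − x̄)² = Σfx² − (Σfx)²/n = 1409 − 255²/50 = 108.5000
Population variance = 108.5000 / 50 = 2.1700

2.170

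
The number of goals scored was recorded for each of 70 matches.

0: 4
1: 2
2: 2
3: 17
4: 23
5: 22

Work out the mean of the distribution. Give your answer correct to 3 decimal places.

3.700

Values: 0, 1, 2, 3, 4, 5
Σfx = 4×0 + 2×1 + 2×2 + 17×3 + 23×4 + 22×5 = 259
n = Σf = 70
Mean = 259 / 70 = 3.7000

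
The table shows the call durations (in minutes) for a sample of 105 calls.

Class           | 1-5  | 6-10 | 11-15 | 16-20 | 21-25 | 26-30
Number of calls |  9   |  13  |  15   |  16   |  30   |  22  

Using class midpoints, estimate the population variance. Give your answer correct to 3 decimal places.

Midpoints: 3, 8, 13, 18, 23, 28
n = 105, Σfm = 1920, mean = 18.2857
Σfm² = 41750
Σf(m − x̄)² = Σfm² − (Σfm)²/n = 41750 − 1920²/105 = 6641.4286
Population variance = 6641.4286 / 105 = 63.2517

63.252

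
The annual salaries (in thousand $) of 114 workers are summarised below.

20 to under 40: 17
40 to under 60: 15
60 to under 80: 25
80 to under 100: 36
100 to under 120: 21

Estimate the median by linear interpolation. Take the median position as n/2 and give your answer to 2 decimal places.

Cumulative frequencies: 17, 32, 57, 93, 114
n = 114; position = n/2 = 57.
This falls in the class 60 to under 80: L = 60, F = 32, f = 25, h = 20.
Median ≈ 60 + ((57 − 32) / 25) × 20 = 80.0000

80.00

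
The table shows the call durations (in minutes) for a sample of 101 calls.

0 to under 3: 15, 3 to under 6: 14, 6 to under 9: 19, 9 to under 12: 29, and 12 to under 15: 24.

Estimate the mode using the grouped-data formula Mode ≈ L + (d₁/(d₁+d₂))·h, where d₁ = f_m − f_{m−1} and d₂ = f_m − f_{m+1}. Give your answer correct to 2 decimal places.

Modal class: 9 to under 12 (highest frequency 29).
d₁ = 29 − 19 = 10, d₂ = 29 − 24 = 5
Mode ≈ 9 + (10/(10+5)) × 3 = 9 + 2.0000 = 11.0000

11.00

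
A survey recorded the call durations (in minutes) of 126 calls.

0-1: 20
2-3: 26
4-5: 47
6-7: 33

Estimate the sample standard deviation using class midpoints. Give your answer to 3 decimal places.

Midpoints: 0.5, 2.5, 4.5, 6.5
n = 126, Σfm = 501, mean = 3.9762
Σfm² = 2513.5
Σf(m − x̄)² = Σfm² − (Σfm)²/n = 2513.5 − 501²/126 = 521.4286
Sample variance = 521.4286 / 125 = 4.1714
Standard deviation = √4.1714 = 2.0424

2.042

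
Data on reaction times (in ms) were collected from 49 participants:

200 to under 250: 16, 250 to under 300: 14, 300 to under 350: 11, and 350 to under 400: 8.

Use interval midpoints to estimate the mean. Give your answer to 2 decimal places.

Midpoints: 225, 275, 325, 375
Σfm = 16×225 + 14×275 + 11×325 + 8×375 = 14025
n = Σf = 49
Mean = 14025 / 49 = 286.2245

286.22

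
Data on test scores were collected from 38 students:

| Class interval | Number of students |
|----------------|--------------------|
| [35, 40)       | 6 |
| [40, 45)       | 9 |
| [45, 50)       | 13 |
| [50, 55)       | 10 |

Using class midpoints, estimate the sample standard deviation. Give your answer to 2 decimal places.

5.19

Midpoints: 37.5, 42.5, 47.5, 52.5
n = 38, Σfm = 1750, mean = 46.0526
Σfm² = 81587.5
Σf(m − x̄)² = Σfm² − (Σfm)²/n = 81587.5 − 1750²/38 = 995.3947
Sample variance = 995.3947 / 37 = 26.9026
Standard deviation = √26.9026 = 5.1868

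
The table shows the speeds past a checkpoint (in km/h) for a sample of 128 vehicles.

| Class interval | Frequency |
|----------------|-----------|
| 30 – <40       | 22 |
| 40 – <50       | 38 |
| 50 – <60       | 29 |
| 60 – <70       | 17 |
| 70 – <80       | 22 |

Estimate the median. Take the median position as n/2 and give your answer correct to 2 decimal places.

Cumulative frequencies: 22, 60, 89, 106, 128
n = 128; position = n/2 = 64.
This falls in the class 50 – <60: L = 50, F = 60, f = 29, h = 10.
Median ≈ 50 + ((64 − 60) / 29) × 10 = 51.3793

51.38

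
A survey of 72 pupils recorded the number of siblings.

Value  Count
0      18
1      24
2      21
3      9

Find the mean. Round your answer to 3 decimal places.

1.292

Values: 0, 1, 2, 3
Σfx = 18×0 + 24×1 + 21×2 + 9×3 = 93
n = Σf = 72
Mean = 93 / 72 = 1.2917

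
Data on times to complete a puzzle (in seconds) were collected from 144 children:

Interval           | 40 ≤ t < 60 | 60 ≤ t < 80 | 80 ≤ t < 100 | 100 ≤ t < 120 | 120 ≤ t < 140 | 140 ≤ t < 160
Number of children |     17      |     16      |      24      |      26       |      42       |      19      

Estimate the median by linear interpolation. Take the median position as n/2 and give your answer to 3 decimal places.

111.538

Cumulative frequencies: 17, 33, 57, 83, 125, 144
n = 144; position = n/2 = 72.
This falls in the class 100 ≤ t < 120: L = 100, F = 57, f = 26, h = 20.
Median ≈ 100 + ((72 − 57) / 26) × 20 = 111.5385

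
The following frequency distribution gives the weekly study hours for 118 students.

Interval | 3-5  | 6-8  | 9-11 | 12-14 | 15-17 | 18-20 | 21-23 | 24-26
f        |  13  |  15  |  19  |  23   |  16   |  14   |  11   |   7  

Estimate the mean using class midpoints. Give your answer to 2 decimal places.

13.43

Midpoints: 4, 7, 10, 13, 16, 19, 22, 25
Σfm = 13×4 + 15×7 + 19×10 + 23×13 + 16×16 + 14×19 + 11×22 + 7×25 = 1585
n = Σf = 118
Mean = 1585 / 118 = 13.4322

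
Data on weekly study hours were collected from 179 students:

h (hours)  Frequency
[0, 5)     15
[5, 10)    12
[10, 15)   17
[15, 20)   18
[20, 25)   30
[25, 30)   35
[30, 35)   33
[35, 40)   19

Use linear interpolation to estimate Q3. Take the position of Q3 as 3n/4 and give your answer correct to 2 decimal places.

Cumulative frequencies: 15, 27, 44, 62, 92, 127, 160, 179
n = 179; position = 3n/4 = 134.25.
This falls in the class [30, 35): L = 30, F = 127, f = 33, h = 5.
Upper quartile ≈ 30 + ((134.25 − 127) / 33) × 5 = 31.0985

31.10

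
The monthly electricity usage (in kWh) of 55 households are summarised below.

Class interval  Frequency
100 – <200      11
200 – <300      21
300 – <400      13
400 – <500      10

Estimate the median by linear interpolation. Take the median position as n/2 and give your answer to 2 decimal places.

278.57

Cumulative frequencies: 11, 32, 45, 55
n = 55; position = n/2 = 27.5.
This falls in the class 200 – <300: L = 200, F = 11, f = 21, h = 100.
Median ≈ 200 + ((27.5 − 11) / 21) × 100 = 278.5714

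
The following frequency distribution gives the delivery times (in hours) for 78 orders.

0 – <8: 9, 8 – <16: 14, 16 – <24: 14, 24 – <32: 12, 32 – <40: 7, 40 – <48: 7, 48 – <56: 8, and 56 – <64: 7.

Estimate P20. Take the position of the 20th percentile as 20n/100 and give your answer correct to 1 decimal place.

11.8

Cumulative frequencies: 9, 23, 37, 49, 56, 63, 71, 78
n = 78; position = 20n/100 = 15.6.
This falls in the class 8 – <16: L = 8, F = 9, f = 14, h = 8.
20th percentile ≈ 8 + ((15.6 − 9) / 14) × 8 = 11.7714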